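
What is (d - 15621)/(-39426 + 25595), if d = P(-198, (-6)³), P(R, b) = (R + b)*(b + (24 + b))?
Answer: -153291/13831 ≈ -11.083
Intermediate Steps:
P(R, b) = (24 + 2*b)*(R + b) (P(R, b) = (R + b)*(24 + 2*b) = (24 + 2*b)*(R + b))
d = 168912 (d = 2*((-6)³)² + 24*(-198) + 24*(-6)³ + 2*(-198)*(-6)³ = 2*(-216)² - 4752 + 24*(-216) + 2*(-198)*(-216) = 2*46656 - 4752 - 5184 + 85536 = 93312 - 4752 - 5184 + 85536 = 168912)
(d - 15621)/(-39426 + 25595) = (168912 - 15621)/(-39426 + 25595) = 153291/(-13831) = 153291*(-1/13831) = -153291/13831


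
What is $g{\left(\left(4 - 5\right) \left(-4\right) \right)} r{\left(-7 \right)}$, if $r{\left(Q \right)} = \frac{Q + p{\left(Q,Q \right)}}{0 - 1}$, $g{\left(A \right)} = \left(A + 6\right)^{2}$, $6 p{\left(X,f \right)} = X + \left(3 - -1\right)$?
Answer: $750$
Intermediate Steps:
$p{\left(X,f \right)} = \frac{2}{3} + \frac{X}{6}$ ($p{\left(X,f \right)} = \frac{X + \left(3 - -1\right)}{6} = \frac{X + \left(3 + 1\right)}{6} = \frac{X + 4}{6} = \frac{4 + X}{6} = \frac{2}{3} + \frac{X}{6}$)
$g{\left(A \right)} = \left(6 + A\right)^{2}$
$r{\left(Q \right)} = - \frac{2}{3} - \frac{7 Q}{6}$ ($r{\left(Q \right)} = \frac{Q + \left(\frac{2}{3} + \frac{Q}{6}\right)}{0 - 1} = \frac{\frac{2}{3} + \frac{7 Q}{6}}{-1} = \left(\frac{2}{3} + \frac{7 Q}{6}\right) \left(-1\right) = - \frac{2}{3} - \frac{7 Q}{6}$)
$g{\left(\left(4 - 5\right) \left(-4\right) \right)} r{\left(-7 \right)} = \left(6 + \left(4 - 5\right) \left(-4\right)\right)^{2} \left(- \frac{2}{3} - - \frac{49}{6}\right) = \left(6 - -4\right)^{2} \left(- \frac{2}{3} + \frac{49}{6}\right) = \left(6 + 4\right)^{2} \cdot \frac{15}{2} = 10^{2} \cdot \frac{15}{2} = 100 \cdot \frac{15}{2} = 750$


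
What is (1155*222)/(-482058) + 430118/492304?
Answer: 2253059839/6592196712 ≈ 0.34178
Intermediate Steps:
(1155*222)/(-482058) + 430118/492304 = 256410*(-1/482058) + 430118*(1/492304) = -14245/26781 + 215059/246152 = 2253059839/6592196712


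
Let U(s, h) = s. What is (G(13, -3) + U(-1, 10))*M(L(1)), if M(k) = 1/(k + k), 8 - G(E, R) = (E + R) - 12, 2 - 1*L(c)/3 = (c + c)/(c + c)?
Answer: 3/2 ≈ 1.5000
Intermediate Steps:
L(c) = 3 (L(c) = 6 - 3*(c + c)/(c + c) = 6 - 3*2*c/(2*c) = 6 - 3*2*c*1/(2*c) = 6 - 3*1 = 6 - 3 = 3)
G(E, R) = 20 - E - R (G(E, R) = 8 - ((E + R) - 12) = 8 - (-12 + E + R) = 8 + (12 - E - R) = 20 - E - R)
M(k) = 1/(2*k)
(G(13, -3) + U(-1, 10))*M(L(1)) = ((20 - 1*13 - 1*(-3)) - 1)*((½)/3) = ((20 - 13 + 3) - 1)*((½)*(⅓)) = (10 - 1)*(⅙) = 9*(⅙) = 3/2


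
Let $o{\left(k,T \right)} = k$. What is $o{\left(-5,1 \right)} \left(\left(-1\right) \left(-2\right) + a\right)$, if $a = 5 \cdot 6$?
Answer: $-160$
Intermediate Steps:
$a = 30$
$o{\left(-5,1 \right)} \left(\left(-1\right) \left(-2\right) + a\right) = - 5 \left(\left(-1\right) \left(-2\right) + 30\right) = - 5 \left(2 + 30\right) = \left(-5\right) 32 = -160$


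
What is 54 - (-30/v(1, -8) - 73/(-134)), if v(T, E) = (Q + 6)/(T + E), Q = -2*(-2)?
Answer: 4349/134 ≈ 32.455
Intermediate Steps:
Q = 4
v(T, E) = 10/(E + T) (v(T, E) = (4 + 6)/(T + E) = 10/(E + T))
54 - (-30/v(1, -8) - 73/(-134)) = 54 - (-30/(10/(-8 + 1)) - 73/(-134)) = 54 - (-30/(10/(-7)) - 73*(-1/134)) = 54 - (-30/(10*(-1/7)) + 73/134) = 54 - (-30/(-10/7) + 73/134) = 54 - (-30*(-7/10) + 73/134) = 54 - (21 + 73/134) = 54 - 1*2887/134 = 54 - 2887/134 = 4349/134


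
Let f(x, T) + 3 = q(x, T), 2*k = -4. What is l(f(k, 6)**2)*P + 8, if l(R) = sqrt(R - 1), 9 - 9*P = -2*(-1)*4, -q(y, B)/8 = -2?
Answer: 8 + 2*sqrt(42)/9 ≈ 9.4402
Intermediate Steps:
k = -2 (k = (1/2)*(-4) = -2)
q(y, B) = 16 (q(y, B) = -8*(-2) = 16)
f(x, T) = 13 (f(x, T) = -3 + 16 = 13)
P = 1/9 (P = 1 - (-2*(-1))*4/9 = 1 - 2*4/9 = 1 - 1/9*8 = 1 - 8/9 = 1/9 ≈ 0.11111)
l(R) = sqrt(-1 + R)
l(f(k, 6)**2)*P + 8 = sqrt(-1 + 13**2)*(1/9) + 8 = sqrt(-1 + 169)*(1/9) + 8 = sqrt(168)*(1/9) + 8 = (2*sqrt(42))*(1/9) + 8 = 2*sqrt(42)/9 + 8 = 8 + 2*sqrt(42)/9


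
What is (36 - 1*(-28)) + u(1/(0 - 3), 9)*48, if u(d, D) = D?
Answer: 496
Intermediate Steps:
(36 - 1*(-28)) + u(1/(0 - 3), 9)*48 = (36 - 1*(-28)) + 9*48 = (36 + 28) + 432 = 64 + 432 = 496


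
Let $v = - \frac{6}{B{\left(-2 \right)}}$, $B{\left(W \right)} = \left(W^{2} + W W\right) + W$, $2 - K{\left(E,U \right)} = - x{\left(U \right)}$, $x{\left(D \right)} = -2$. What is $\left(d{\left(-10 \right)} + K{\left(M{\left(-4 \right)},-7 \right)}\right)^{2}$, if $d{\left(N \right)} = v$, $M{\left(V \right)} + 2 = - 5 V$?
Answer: $1$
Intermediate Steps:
$M{\left(V \right)} = -2 - 5 V$
$K{\left(E,U \right)} = 0$ ($K{\left(E,U \right)} = 2 - \left(-1\right) \left(-2\right) = 2 - 2 = 0$)
$B{\left(W \right)} = W + 2 W^{2}$ ($B{\left(W \right)} = \left(W^{2} + W^{2}\right) + W = 2 W^{2} + W = W + 2 W^{2}$)
$v = -1$ ($v = - \frac{6}{\left(-2\right) \left(1 + 2 \left(-2\right)\right)} = - \frac{6}{\left(-2\right) \left(1 - 4\right)} = - \frac{6}{\left(-2\right) \left(-3\right)} = - \frac{6}{6} = \left(-6\right) \frac{1}{6} = -1$)
$d{\left(N \right)} = -1$
$\left(d{\left(-10 \right)} + K{\left(M{\left(-4 \right)},-7 \right)}\right)^{2} = \left(-1 + 0\right)^{2} = \left(-1\right)^{2} = 1$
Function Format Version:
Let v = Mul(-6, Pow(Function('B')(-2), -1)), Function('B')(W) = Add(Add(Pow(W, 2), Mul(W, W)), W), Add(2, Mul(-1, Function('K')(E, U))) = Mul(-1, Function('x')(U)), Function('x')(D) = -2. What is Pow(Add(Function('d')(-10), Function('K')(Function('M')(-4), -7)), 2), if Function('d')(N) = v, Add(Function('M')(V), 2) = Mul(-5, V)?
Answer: 1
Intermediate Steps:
Function('M')(V) = Add(-2, Mul(-5, V))
Function('K')(E, U) = 0 (Function('K')(E, U) = Add(2, Mul(-1, Mul(-1, -2))) = Add(2, Mul(-1, 2)) = Add(2, -2) = 0)
Function('B')(W) = Add(W, Mul(2, Pow(W, 2))) (Function('B')(W) = Add(Add(Pow(W, 2), Pow(W, 2)), W) = Add(Mul(2, Pow(W, 2)), W) = Add(W, Mul(2, Pow(W, 2))))
v = -1 (v = Mul(-6, Pow(Mul(-2, Add(1, Mul(2, -2))), -1)) = Mul(-6, Pow(Mul(-2, Add(1, -4)), -1)) = Mul(-6, Pow(Mul(-2, -3), -1)) = Mul(-6, Pow(6, -1)) = Mul(-6, Rational(1, 6)) = -1)
Function('d')(N) = -1
Pow(Add(Function('d')(-10), Function('K')(Function('M')(-4), -7)), 2) = Pow(Add(-1, 0), 2) = Pow(-1, 2) = 1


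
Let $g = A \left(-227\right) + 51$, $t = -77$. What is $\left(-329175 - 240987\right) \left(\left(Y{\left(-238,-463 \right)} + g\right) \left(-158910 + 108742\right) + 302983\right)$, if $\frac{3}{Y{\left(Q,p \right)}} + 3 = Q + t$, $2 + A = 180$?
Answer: $- \frac{61187593055674686}{53} \approx -1.1545 \cdot 10^{15}$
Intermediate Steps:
$A = 178$ ($A = -2 + 180 = 178$)
$g = -40355$ ($g = 178 \left(-227\right) + 51 = -40406 + 51 = -40355$)
$Y{\left(Q,p \right)} = \frac{3}{-80 + Q}$ ($Y{\left(Q,p \right)} = \frac{3}{-3 + \left(Q - 77\right)} = \frac{3}{-3 + \left(-77 + Q\right)} = \frac{3}{-80 + Q}$)
$\left(-329175 - 240987\right) \left(\left(Y{\left(-238,-463 \right)} + g\right) \left(-158910 + 108742\right) + 302983\right) = \left(-329175 - 240987\right) \left(\left(\frac{3}{-80 - 238} - 40355\right) \left(-158910 + 108742\right) + 302983\right) = - 570162 \left(\left(\frac{3}{-318} - 40355\right) \left(-50168\right) + 302983\right) = - 570162 \left(\left(3 \left(- \frac{1}{318}\right) - 40355\right) \left(-50168\right) + 302983\right) = - 570162 \left(\left(- \frac{1}{106} - 40355\right) \left(-50168\right) + 302983\right) = - 570162 \left(\left(- \frac{4277631}{106}\right) \left(-50168\right) + 302983\right) = - 570162 \left(\frac{107300096004}{53} + 302983\right) = \left(-570162\right) \frac{107316154103}{53} = - \frac{61187593055674686}{53}$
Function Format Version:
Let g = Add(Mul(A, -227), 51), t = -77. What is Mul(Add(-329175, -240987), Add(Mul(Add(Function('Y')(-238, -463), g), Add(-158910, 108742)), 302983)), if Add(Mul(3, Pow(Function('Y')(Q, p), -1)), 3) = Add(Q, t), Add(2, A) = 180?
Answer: Rational(-61187593055674686, 53) ≈ -1.1545e+15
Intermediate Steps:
A = 178 (A = Add(-2, 180) = 178)
g = -40355 (g = Add(Mul(178, -227), 51) = Add(-40406, 51) = -40355)
Function('Y')(Q, p) = Mul(3, Pow(Add(-80, Q), -1)) (Function('Y')(Q, p) = Mul(3, Pow(Add(-3, Add(Q, -77)), -1)) = Mul(3, Pow(Add(-3, Add(-77, Q)), -1)) = Mul(3, Pow(Add(-80, Q), -1)))
Mul(Add(-329175, -240987), Add(Mul(Add(Function('Y')(-238, -463), g), Add(-158910, 108742)), 302983)) = Mul(Add(-329175, -240987), Add(Mul(Add(Mul(3, Pow(Add(-80, -238), -1)), -40355), Add(-158910, 108742)), 302983)) = Mul(-570162, Add(Mul(Add(Mul(3, Pow(-318, -1)), -40355), -50168), 302983)) = Mul(-570162, Add(Mul(Add(Mul(3, Rational(-1, 318)), -40355), -50168), 302983)) = Mul(-570162, Add(Mul(Add(Rational(-1, 106), -40355), -50168), 302983)) = Mul(-570162, Add(Mul(Rational(-4277631, 106), -50168), 302983)) = Mul(-570162, Add(Rational(107300096004, 53), 302983)) = Mul(-570162, Rational(107316154103, 53)) = Rational(-61187593055674686, 53)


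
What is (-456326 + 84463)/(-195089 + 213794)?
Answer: -371863/18705 ≈ -19.880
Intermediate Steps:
(-456326 + 84463)/(-195089 + 213794) = -371863/18705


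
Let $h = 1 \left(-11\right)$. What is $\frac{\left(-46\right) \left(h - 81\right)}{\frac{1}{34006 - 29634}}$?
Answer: $18502304$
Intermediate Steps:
$h = -11$
$\frac{\left(-46\right) \left(h - 81\right)}{\frac{1}{34006 - 29634}} = \frac{\left(-46\right) \left(-11 - 81\right)}{\frac{1}{34006 - 29634}} = \frac{\left(-46\right) \left(-92\right)}{\frac{1}{4372}} = 4232 \frac{1}{\frac{1}{4372}} = 4232 \cdot 4372 = 18502304$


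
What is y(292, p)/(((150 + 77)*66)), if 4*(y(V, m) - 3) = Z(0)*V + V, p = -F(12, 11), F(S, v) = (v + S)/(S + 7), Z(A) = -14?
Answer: -43/681 ≈ -0.063142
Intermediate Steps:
F(S, v) = (S + v)/(7 + S)
p = -23/19 (p = -(12 + 11)/(7 + 12) = -23/19 ≈ -1.2105)
y(V, m) = 3 - 13*V/4 (y(V, m) = 3 + (-14*V + V)/4 = 3 + (-13*V)/4 = 3 - 13*V/4)
y(292, p)/(((150 + 77)*66)) = (3 - 13/4*292)/(((150 + 77)*66)) = (3 - 949)/((227*66)) = -946/14982 = -946*1/14982 = -43/681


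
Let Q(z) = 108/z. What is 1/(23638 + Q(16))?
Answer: 4/94579 ≈ 4.2293e-5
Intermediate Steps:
1/(23638 + Q(16)) = 1/(23638 + 108/16) = 1/(23638 + 108*(1/16)) = 1/(23638 + 27/4) = 1/(94579/4) = 4/94579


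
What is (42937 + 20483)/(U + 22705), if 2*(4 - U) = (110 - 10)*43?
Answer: 3020/979 ≈ 3.0848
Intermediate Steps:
U = -2146 (U = 4 - (110 - 10)*43/2 = 4 - 50*43 = 4 - 1/2*4300 = 4 - 2150 = -2146)
(42937 + 20483)/(U + 22705) = (42937 + 20483)/(-2146 + 22705) = 63420/20559 = 63420*(1/20559) = 3020/979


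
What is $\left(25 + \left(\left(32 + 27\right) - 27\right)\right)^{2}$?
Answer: $3249$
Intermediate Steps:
$\left(25 + \left(\left(32 + 27\right) - 27\right)\right)^{2} = \left(25 + \left(59 - 27\right)\right)^{2} = \left(25 + 32\right)^{2} = 57^{2} = 3249$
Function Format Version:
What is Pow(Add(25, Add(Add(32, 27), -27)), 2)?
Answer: 3249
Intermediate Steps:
Pow(Add(25, Add(Add(32, 27), -27)), 2) = Pow(Add(25, Add(59, -27)), 2) = Pow(Add(25, 32), 2) = Pow(57, 2) = 3249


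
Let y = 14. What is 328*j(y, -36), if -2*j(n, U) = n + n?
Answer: -4592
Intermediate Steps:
j(n, U) = -n (j(n, U) = -(n + n)/2 = -n)
328*j(y, -36) = 328*(-1*14) = 328*(-14) = -4592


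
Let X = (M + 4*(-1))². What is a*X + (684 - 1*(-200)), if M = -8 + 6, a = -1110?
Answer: -39076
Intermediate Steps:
M = -2
X = 36 (X = (-2 + 4*(-1))² = (-2 - 4)² = (-6)² = 36)
a*X + (684 - 1*(-200)) = -1110*36 + (684 - 1*(-200)) = -39960 + (684 + 200) = -39960 + 884 = -39076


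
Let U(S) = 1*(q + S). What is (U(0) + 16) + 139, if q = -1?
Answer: 154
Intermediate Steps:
U(S) = -1 + S (U(S) = 1*(-1 + S) = -1 + S)
(U(0) + 16) + 139 = ((-1 + 0) + 16) + 139 = (-1 + 16) + 139 = 15 + 139 = 154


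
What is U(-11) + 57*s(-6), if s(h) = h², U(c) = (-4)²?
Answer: 2068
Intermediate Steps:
U(c) = 16
U(-11) + 57*s(-6) = 16 + 57*(-6)² = 16 + 57*36 = 16 + 2052 = 2068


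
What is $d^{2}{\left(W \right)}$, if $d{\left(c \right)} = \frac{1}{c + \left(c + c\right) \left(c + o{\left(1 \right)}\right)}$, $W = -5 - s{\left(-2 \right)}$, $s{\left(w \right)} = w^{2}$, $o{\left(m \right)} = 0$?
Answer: $\frac{1}{23409} \approx 4.2719 \cdot 10^{-5}$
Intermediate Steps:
$W = -9$ ($W = -5 - \left(-2\right)^{2} = -5 - 4 = -9$)
$d{\left(c \right)} = \frac{1}{c + 2 c^{2}}$ ($d{\left(c \right)} = \frac{1}{c + \left(c + c\right) \left(c + 0\right)} = \frac{1}{c + 2 c c} = \frac{1}{c + 2 c^{2}}$)
$d^{2}{\left(W \right)} = \left(\frac{1}{\left(-9\right) \left(1 + 2 \left(-9\right)\right)}\right)^{2} = \left(- \frac{1}{9 \left(1 - 18\right)}\right)^{2} = \left(- \frac{1}{9 \left(-17\right)}\right)^{2} = \left(\left(- \frac{1}{9}\right) \left(- \frac{1}{17}\right)\right)^{2} = \left(\frac{1}{153}\right)^{2} = \frac{1}{23409}$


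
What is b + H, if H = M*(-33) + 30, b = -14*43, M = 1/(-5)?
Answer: -2827/5 ≈ -565.40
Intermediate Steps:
M = -⅕ ≈ -0.20000
b = -602
H = 183/5 (H = -⅕*(-33) + 30 = 33/5 + 30 = 183/5 ≈ 36.600)
b + H = -602 + 183/5 = -2827/5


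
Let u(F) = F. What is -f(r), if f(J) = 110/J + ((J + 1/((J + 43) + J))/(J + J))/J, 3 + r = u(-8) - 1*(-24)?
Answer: -99119/11661 ≈ -8.5000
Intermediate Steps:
r = 13 (r = -3 + (-8 - 1*(-24)) = -3 + (-8 + 24) = -3 + 16 = 13)
f(J) = 110/J + (J + 1/(43 + 2*J))/(2*J²) (f(J) = 110/J + ((J + 1/((43 + J) + J))/((2*J)))/J = 110/J + ((J + 1/(43 + 2*J))*(1/(2*J)))/J = 110/J + ((J + 1/(43 + 2*J))/(2*J))/J = 110/J + (J + 1/(43 + 2*J))/(2*J²))
-f(r) = -(1 + 442*13² + 9503*13)/(2*13²*(43 + 2*13)) = -(1 + 442*169 + 123539)/(2*169*(43 + 26)) = -(1 + 74698 + 123539)/(2*169*69) = -198238/(2*169*69) = -1*99119/11661 = -99119/11661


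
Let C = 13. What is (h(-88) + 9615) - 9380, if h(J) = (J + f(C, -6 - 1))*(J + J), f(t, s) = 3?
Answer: 15195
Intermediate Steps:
h(J) = 2*J*(3 + J) (h(J) = (J + 3)*(J + J) = (3 + J)*(2*J) = 2*J*(3 + J))
(h(-88) + 9615) - 9380 = (2*(-88)*(3 - 88) + 9615) - 9380 = (2*(-88)*(-85) + 9615) - 9380 = (14960 + 9615) - 9380 = 24575 - 9380 = 15195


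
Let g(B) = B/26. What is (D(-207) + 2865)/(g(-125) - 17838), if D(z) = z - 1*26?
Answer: -68432/463913 ≈ -0.14751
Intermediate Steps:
D(z) = -26 + z (D(z) = z - 26 = -26 + z)
g(B) = B/26 (g(B) = B*(1/26) = B/26)
(D(-207) + 2865)/(g(-125) - 17838) = ((-26 - 207) + 2865)/((1/26)*(-125) - 17838) = (-233 + 2865)/(-125/26 - 17838) = 2632/(-463913/26) = 2632*(-26/463913) = -68432/463913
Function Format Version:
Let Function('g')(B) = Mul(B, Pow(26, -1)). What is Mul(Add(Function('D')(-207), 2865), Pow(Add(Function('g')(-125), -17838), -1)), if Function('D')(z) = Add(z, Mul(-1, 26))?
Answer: Rational(-68432, 463913) ≈ -0.14751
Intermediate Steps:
Function('D')(z) = Add(-26, z) (Function('D')(z) = Add(z, -26) = Add(-26, z))
Function('g')(B) = Mul(Rational(1, 26), B) (Function('g')(B) = Mul(B, Rational(1, 26)) = Mul(Rational(1, 26), B))
Mul(Add(Function('D')(-207), 2865), Pow(Add(Function('g')(-125), -17838), -1)) = Mul(Add(Add(-26, -207), 2865), Pow(Add(Mul(Rational(1, 26), -125), -17838), -1)) = Mul(Add(-233, 2865), Pow(Add(Rational(-125, 26), -17838), -1)) = Mul(2632, Pow(Rational(-463913, 26), -1)) = Mul(2632, Rational(-26, 463913)) = Rational(-68432, 463913)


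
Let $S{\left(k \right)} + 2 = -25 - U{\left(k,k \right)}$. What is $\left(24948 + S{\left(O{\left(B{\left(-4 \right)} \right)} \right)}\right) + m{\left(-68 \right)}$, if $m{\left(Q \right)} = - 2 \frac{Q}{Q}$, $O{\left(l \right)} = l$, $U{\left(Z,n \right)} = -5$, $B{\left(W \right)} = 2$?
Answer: $24924$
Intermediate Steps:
$S{\left(k \right)} = -22$ ($S{\left(k \right)} = -2 - 20 = -22$)
$m{\left(Q \right)} = -2$ ($m{\left(Q \right)} = \left(-2\right) 1 = -2$)
$\left(24948 + S{\left(O{\left(B{\left(-4 \right)} \right)} \right)}\right) + m{\left(-68 \right)} = \left(24948 - 22\right) - 2 = 24926 - 2 = 24924$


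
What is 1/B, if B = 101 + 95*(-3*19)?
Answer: -1/5314 ≈ -0.00018818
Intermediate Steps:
B = -5314 (B = 101 + 95*(-57) = 101 - 5415 = -5314)
1/B = 1/(-5314) = -1/5314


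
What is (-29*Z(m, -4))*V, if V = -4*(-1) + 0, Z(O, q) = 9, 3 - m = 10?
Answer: -1044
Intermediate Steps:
m = -7 (m = 3 - 1*10 = 3 - 10 = -7)
V = 4 (V = 4 + 0 = 4)
(-29*Z(m, -4))*V = -29*9*4 = -261*4 = -1044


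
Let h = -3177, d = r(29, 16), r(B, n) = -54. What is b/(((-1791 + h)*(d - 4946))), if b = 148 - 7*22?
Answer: -1/4140000 ≈ -2.4155e-7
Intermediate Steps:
d = -54
b = -6 (b = 148 - 154 = -6)
b/(((-1791 + h)*(d - 4946))) = -6*1/((-1791 - 3177)*(-54 - 4946)) = -6/((-4968*(-5000))) = -6/24840000 = -6*1/24840000 = -1/4140000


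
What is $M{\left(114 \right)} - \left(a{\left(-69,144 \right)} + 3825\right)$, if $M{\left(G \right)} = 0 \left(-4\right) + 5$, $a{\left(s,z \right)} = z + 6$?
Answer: $-3970$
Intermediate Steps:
$a{\left(s,z \right)} = 6 + z$
$M{\left(G \right)} = 5$ ($M{\left(G \right)} = 0 + 5 = 5$)
$M{\left(114 \right)} - \left(a{\left(-69,144 \right)} + 3825\right) = 5 - \left(\left(6 + 144\right) + 3825\right) = 5 - \left(150 + 3825\right) = 5 - 3975 = -3970$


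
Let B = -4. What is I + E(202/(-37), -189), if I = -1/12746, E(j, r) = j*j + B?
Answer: 450289319/17449274 ≈ 25.806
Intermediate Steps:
E(j, r) = -4 + j² (E(j, r) = j*j - 4 = j² - 4 = -4 + j²)
I = -1/12746 (I = -1*1/12746 = -1/12746 ≈ -7.8456e-5)
I + E(202/(-37), -189) = -1/12746 + (-4 + (202/(-37))²) = -1/12746 + (-4 + (202*(-1/37))²) = -1/12746 + (-4 + (-202/37)²) = -1/12746 + (-4 + 40804/1369) = -1/12746 + 35328/1369 = 450289319/17449274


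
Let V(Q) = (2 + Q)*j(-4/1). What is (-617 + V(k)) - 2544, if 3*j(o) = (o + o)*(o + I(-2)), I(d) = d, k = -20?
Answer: -3449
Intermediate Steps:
j(o) = 2*o*(-2 + o)/3 (j(o) = ((o + o)*(o - 2))/3 = ((2*o)*(-2 + o))/3 = (2*o*(-2 + o))/3 = 2*o*(-2 + o)/3)
V(Q) = 32 + 16*Q (V(Q) = (2 + Q)*(2*(-4/1)*(-2 - 4/1)/3) = (2 + Q)*(2*(-4*1)*(-2 - 4*1)/3) = (2 + Q)*((⅔)*(-4)*(-2 - 4)) = (2 + Q)*((⅔)*(-4)*(-6)) = (2 + Q)*16 = 32 + 16*Q)
(-617 + V(k)) - 2544 = (-617 + (32 + 16*(-20))) - 2544 = (-617 + (32 - 320)) - 2544 = (-617 - 288) - 2544 = -905 - 2544 = -3449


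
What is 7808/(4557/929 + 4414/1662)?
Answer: 3013884096/2918585 ≈ 1032.7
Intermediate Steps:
7808/(4557/929 + 4414/1662) = 7808/(4557*(1/929) + 4414*(1/1662)) = 7808/(4557/929 + 2207/831) = 7808/(5837170/771999) = 7808*(771999/5837170) = 3013884096/2918585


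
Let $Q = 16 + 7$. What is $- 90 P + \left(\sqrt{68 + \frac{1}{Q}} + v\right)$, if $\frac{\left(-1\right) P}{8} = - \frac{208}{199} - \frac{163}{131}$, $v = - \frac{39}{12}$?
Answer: $- \frac{172231697}{104276} + \frac{\sqrt{35995}}{23} \approx -1643.4$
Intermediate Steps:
$Q = 23$
$v = - \frac{13}{4}$ ($v = \left(-39\right) \frac{1}{12} = - \frac{13}{4} \approx -3.25$)
$P = \frac{477480}{26069}$ ($P = - 8 \left(- \frac{208}{199} - \frac{163}{131}\right) = \left(-8\right) \left(- \frac{59685}{26069}\right) = \frac{477480}{26069} \approx 18.316$)
$- 90 P + \left(\sqrt{68 + \frac{1}{Q}} + v\right) = \left(-90\right) \frac{477480}{26069} - \left(\frac{13}{4} - \sqrt{68 + \frac{1}{23}}\right) = - \frac{42973200}{26069} - \left(\frac{13}{4} - \sqrt{68 + \frac{1}{23}}\right) = - \frac{42973200}{26069} - \left(\frac{13}{4} - \sqrt{\frac{1565}{23}}\right) = - \frac{42973200}{26069} - \left(\frac{13}{4} - \frac{\sqrt{35995}}{23}\right) = - \frac{172231697}{104276} + \frac{\sqrt{35995}}{23}$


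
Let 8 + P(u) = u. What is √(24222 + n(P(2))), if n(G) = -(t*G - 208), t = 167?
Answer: 34*√22 ≈ 159.47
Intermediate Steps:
P(u) = -8 + u
n(G) = 208 - 167*G (n(G) = -(167*G - 208) = -(-208 + 167*G) = 208 - 167*G)
√(24222 + n(P(2))) = √(24222 + (208 - 167*(-8 + 2))) = √(24222 + (208 - 167*(-6))) = √(24222 + (208 + 1002)) = √(24222 + 1210) = √25432 = 34*√22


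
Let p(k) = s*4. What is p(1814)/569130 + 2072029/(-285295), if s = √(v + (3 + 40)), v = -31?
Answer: -2072029/285295 + 4*√3/284565 ≈ -7.2627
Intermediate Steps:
s = 2*√3 (s = √(-31 + (3 + 40)) = √(-31 + 43) = √12 = 2*√3 ≈ 3.4641)
p(k) = 8*√3 (p(k) = (2*√3)*4 = 8*√3)
p(1814)/569130 + 2072029/(-285295) = (8*√3)/569130 + 2072029/(-285295) = (8*√3)*(1/569130) + 2072029*(-1/285295) = 4*√3/284565 - 2072029/285295 = -2072029/285295 + 4*√3/284565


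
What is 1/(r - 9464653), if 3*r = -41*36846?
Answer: -1/9968215 ≈ -1.0032e-7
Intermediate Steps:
r = -503562 (r = (-41*36846)/3 = (⅓)*(-1510686) = -503562)
1/(r - 9464653) = 1/(-503562 - 9464653) = 1/(-9968215) = -1/9968215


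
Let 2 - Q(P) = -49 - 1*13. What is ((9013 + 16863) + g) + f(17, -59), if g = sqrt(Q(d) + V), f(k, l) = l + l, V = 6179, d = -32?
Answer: 25758 + sqrt(6243) ≈ 25837.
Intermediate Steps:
Q(P) = 64 (Q(P) = 2 - (-49 - 1*13) = 2 - (-49 - 13) = 2 - 1*(-62) = 2 + 62 = 64)
f(k, l) = 2*l
g = sqrt(6243) (g = sqrt(64 + 6179) = sqrt(6243) ≈ 79.013)
((9013 + 16863) + g) + f(17, -59) = ((9013 + 16863) + sqrt(6243)) + 2*(-59) = (25876 + sqrt(6243)) - 118 = 25758 + sqrt(6243)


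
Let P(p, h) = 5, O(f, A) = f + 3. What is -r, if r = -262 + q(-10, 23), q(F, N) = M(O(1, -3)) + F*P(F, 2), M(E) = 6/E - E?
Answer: 629/2 ≈ 314.50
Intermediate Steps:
O(f, A) = 3 + f
M(E) = -E + 6/E
q(F, N) = -5/2 + 5*F (q(F, N) = (-(3 + 1) + 6/(3 + 1)) + F*5 = (-1*4 + 6/4) + 5*F = (-4 + 6*(¼)) + 5*F = (-4 + 3/2) + 5*F = -5/2 + 5*F)
r = -629/2 (r = -262 + (-5/2 + 5*(-10)) = -262 + (-5/2 - 50) = -262 - 105/2 = -629/2 ≈ -314.50)
-r = -1*(-629/2) = 629/2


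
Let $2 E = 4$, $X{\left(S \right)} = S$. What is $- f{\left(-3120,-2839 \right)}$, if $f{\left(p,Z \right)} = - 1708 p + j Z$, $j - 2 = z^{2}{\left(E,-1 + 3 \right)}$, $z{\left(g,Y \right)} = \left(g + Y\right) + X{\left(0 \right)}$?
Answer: $-5277858$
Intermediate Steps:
$E = 2$ ($E = \frac{1}{2} \cdot 4 = 2$)
$z{\left(g,Y \right)} = Y + g$ ($z{\left(g,Y \right)} = \left(g + Y\right) + 0 = \left(Y + g\right) + 0 = Y + g$)
$j = 18$ ($j = 2 + \left(\left(-1 + 3\right) + 2\right)^{2} = 2 + \left(2 + 2\right)^{2} = 2 + 4^{2} = 2 + 16 = 18$)
$f{\left(p,Z \right)} = - 1708 p + 18 Z$
$- f{\left(-3120,-2839 \right)} = - (\left(-1708\right) \left(-3120\right) + 18 \left(-2839\right)) = - (5328960 - 51102) = \left(-1\right) 5277858 = -5277858$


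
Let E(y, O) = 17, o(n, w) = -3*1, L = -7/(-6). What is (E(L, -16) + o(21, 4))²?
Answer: 196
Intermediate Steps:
L = 7/6 (L = -7*(-⅙) = 7/6 ≈ 1.1667)
o(n, w) = -3
(E(L, -16) + o(21, 4))² = (17 - 3)² = 14² = 196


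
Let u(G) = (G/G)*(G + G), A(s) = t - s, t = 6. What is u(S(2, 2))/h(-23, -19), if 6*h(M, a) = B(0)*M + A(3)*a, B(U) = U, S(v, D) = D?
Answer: -8/19 ≈ -0.42105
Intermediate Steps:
A(s) = 6 - s
h(M, a) = a/2 (h(M, a) = (0*M + (6 - 1*3)*a)/6 = (0 + (6 - 3)*a)/6 = (0 + 3*a)/6 = (3*a)/6 = a/2)
u(G) = 2*G (u(G) = 1*(2*G) = 2*G)
u(S(2, 2))/h(-23, -19) = (2*2)/(((1/2)*(-19))) = 4/(-19/2) = 4*(-2/19) = -8/19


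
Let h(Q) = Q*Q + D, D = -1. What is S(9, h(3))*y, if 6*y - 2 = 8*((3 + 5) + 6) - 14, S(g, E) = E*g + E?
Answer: 4000/3 ≈ 1333.3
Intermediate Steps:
h(Q) = -1 + Q² (h(Q) = Q*Q - 1 = Q² - 1 = -1 + Q²)
S(g, E) = E + E*g
y = 50/3 (y = ⅓ + (8*((3 + 5) + 6) - 14)/6 = ⅓ + (8*(8 + 6) - 14)/6 = ⅓ + (8*14 - 14)/6 = ⅓ + (112 - 14)/6 = ⅓ + (⅙)*98 = ⅓ + 49/3 = 50/3 ≈ 16.667)
S(9, h(3))*y = ((-1 + 3²)*(1 + 9))*(50/3) = ((-1 + 9)*10)*(50/3) = (8*10)*(50/3) = 80*(50/3) = 4000/3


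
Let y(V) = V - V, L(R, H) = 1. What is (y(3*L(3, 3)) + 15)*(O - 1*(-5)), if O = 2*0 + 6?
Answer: 165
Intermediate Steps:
y(V) = 0
O = 6 (O = 0 + 6 = 6)
(y(3*L(3, 3)) + 15)*(O - 1*(-5)) = (0 + 15)*(6 - 1*(-5)) = 15*(6 + 5) = 15*11 = 165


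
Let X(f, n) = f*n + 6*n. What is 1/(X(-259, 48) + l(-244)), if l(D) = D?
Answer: -1/12388 ≈ -8.0723e-5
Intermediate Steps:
X(f, n) = 6*n + f*n
1/(X(-259, 48) + l(-244)) = 1/(48*(6 - 259) - 244) = 1/(48*(-253) - 244) = 1/(-12144 - 244) = 1/(-12388) = -1/12388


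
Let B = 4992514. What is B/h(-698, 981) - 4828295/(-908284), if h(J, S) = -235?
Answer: -4533485936651/213446740 ≈ -21239.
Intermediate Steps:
B/h(-698, 981) - 4828295/(-908284) = 4992514/(-235) - 4828295/(-908284) = 4992514*(-1/235) - 4828295*(-1/908284) = -4992514/235 + 4828295/908284 = -4533485936651/213446740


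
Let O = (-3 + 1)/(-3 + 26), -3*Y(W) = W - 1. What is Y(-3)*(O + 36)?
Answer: 3304/69 ≈ 47.884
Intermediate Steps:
Y(W) = 1/3 - W/3 (Y(W) = -(W - 1)/3 = -(-1 + W)/3 = 1/3 - W/3)
O = -2/23 ≈ -0.086957
Y(-3)*(O + 36) = (1/3 - 1/3*(-3))*(-2/23 + 36) = (1/3 + 1)*(826/23) = (4/3)*(826/23) = 3304/69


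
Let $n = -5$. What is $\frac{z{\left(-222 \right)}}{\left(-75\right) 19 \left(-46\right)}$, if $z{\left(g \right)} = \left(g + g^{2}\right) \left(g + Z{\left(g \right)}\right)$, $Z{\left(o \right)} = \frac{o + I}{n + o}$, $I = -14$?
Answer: $- \frac{410141966}{2479975} \approx -165.38$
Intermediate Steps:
$Z{\left(o \right)} = \frac{-14 + o}{-5 + o}$ ($Z{\left(o \right)} = \frac{o - 14}{-5 + o} = \frac{-14 + o}{-5 + o}$)
$z{\left(g \right)} = \left(g + g^{2}\right) \left(g + \frac{-14 + g}{-5 + g}\right)$
$\frac{z{\left(-222 \right)}}{\left(-75\right) 19 \left(-46\right)} = \frac{\left(-222\right) \frac{1}{-5 - 222} \left(-14 + \left(-222\right)^{3} - -3996 - 3 \left(-222\right)^{2}\right)}{\left(-75\right) 19 \left(-46\right)} = \frac{\left(-222\right) \frac{1}{-227} \left(-14 - 10941048 + 3996 - 147852\right)}{\left(-1425\right) \left(-46\right)} = \frac{\left(-222\right) \left(- \frac{1}{227}\right) \left(-14 - 10941048 + 3996 - 147852\right)}{65550} = \left(-222\right) \left(- \frac{1}{227}\right) \left(-11084918\right) \frac{1}{65550} = \left(- \frac{2460851796}{227}\right) \frac{1}{65550} = - \frac{410141966}{2479975}$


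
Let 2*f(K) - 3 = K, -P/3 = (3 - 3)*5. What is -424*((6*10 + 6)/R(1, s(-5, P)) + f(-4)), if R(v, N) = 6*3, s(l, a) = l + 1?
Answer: -4028/3 ≈ -1342.7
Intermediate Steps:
P = 0 (P = -3*(3 - 3)*5 = -0*5 = -3*0 = 0)
f(K) = 3/2 + K/2
s(l, a) = 1 + l
R(v, N) = 18
-424*((6*10 + 6)/R(1, s(-5, P)) + f(-4)) = -424*((6*10 + 6)/18 + (3/2 + (½)*(-4))) = -424*((60 + 6)*(1/18) + (3/2 - 2)) = -424*(66*(1/18) - ½) = -424*(11/3 - ½) = -424*19/6 = -4028/3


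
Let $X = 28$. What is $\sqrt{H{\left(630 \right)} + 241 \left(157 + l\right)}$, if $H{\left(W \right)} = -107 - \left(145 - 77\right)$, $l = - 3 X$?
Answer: $\sqrt{17418} \approx 131.98$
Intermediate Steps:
$l = -84$ ($l = \left(-3\right) 28 = -84$)
$H{\left(W \right)} = -175$ ($H{\left(W \right)} = -107 - \left(145 - 77\right) = -107 - 68 = -175$)
$\sqrt{H{\left(630 \right)} + 241 \left(157 + l\right)} = \sqrt{-175 + 241 \left(157 - 84\right)} = \sqrt{-175 + 241 \cdot 73} = \sqrt{-175 + 17593} = \sqrt{17418}$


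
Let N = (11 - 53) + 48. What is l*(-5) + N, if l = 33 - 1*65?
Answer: 166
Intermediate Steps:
l = -32 (l = 33 - 65 = -32)
N = 6 (N = -42 + 48 = 6)
l*(-5) + N = -32*(-5) + 6 = 160 + 6 = 166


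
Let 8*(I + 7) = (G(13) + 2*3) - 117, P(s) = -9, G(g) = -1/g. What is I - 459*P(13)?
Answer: 106863/26 ≈ 4110.1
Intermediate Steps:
I = -543/26 (I = -7 + ((-1/13 + 2*3) - 117)/8 = -7 + ((-1*1/13 + 6) - 117)/8 = -7 + ((-1/13 + 6) - 117)/8 = -7 + (77/13 - 117)/8 = -7 + (⅛)*(-1444/13) = -7 - 361/26 = -543/26 ≈ -20.885)
I - 459*P(13) = -543/26 - 459*(-9) = -543/26 + 4131 = 106863/26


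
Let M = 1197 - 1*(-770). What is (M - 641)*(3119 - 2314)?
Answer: 1067430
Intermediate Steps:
M = 1967 (M = 1197 + 770 = 1967)
(M - 641)*(3119 - 2314) = (1967 - 641)*(3119 - 2314) = 1326*805 = 1067430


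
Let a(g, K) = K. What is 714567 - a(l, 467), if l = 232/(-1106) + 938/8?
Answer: 714100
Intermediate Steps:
l = 258893/2212 (l = 232*(-1/1106) + 938*(⅛) = -116/553 + 469/4 = 258893/2212 ≈ 117.04)
714567 - a(l, 467) = 714567 - 1*467 = 714567 - 467 = 714100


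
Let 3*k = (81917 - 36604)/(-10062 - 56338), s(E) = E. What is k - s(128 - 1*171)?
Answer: 8520287/199200 ≈ 42.773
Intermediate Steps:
k = -45313/199200 (k = ((81917 - 36604)/(-10062 - 56338))/3 = (45313/(-66400))/3 = (45313*(-1/66400))/3 = (⅓)*(-45313/66400) = -45313/199200 ≈ -0.22747)
k - s(128 - 1*171) = -45313/199200 - (128 - 1*171) = -45313/199200 - (128 - 171) = -45313/199200 - 1*(-43) = -45313/199200 + 43 = 8520287/199200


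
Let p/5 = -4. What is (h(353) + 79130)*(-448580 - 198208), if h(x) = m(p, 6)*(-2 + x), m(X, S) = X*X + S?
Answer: -143351505168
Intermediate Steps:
p = -20 (p = 5*(-4) = -20)
m(X, S) = S + X² (m(X, S) = X² + S = S + X²)
h(x) = -812 + 406*x (h(x) = (6 + (-20)²)*(-2 + x) = (6 + 400)*(-2 + x) = 406*(-2 + x) = -812 + 406*x)
(h(353) + 79130)*(-448580 - 198208) = ((-812 + 406*353) + 79130)*(-448580 - 198208) = ((-812 + 143318) + 79130)*(-646788) = (142506 + 79130)*(-646788) = 221636*(-646788) = -143351505168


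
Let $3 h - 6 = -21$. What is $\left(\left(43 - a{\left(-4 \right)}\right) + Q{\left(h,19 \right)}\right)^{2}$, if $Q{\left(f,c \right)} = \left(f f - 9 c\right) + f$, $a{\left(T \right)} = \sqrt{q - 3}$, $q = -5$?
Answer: $11656 + 432 i \sqrt{2} \approx 11656.0 + 610.94 i$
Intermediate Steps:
$a{\left(T \right)} = 2 i \sqrt{2}$ ($a{\left(T \right)} = \sqrt{-5 - 3} = \sqrt{-8} = 2 i \sqrt{2}$)
$h = -5$ ($h = 2 + \frac{1}{3} \left(-21\right) = 2 - 7 = -5$)
$Q{\left(f,c \right)} = f + f^{2} - 9 c$ ($Q{\left(f,c \right)} = \left(f^{2} - 9 c\right) + f = f + f^{2} - 9 c$)
$\left(\left(43 - a{\left(-4 \right)}\right) + Q{\left(h,19 \right)}\right)^{2} = \left(\left(43 - 2 i \sqrt{2}\right) - \left(176 - 25\right)\right)^{2} = \left(\left(43 - 2 i \sqrt{2}\right) - 151\right)^{2} = \left(-108 - 2 i \sqrt{2}\right)^{2}$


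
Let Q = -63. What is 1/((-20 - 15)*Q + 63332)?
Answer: 1/65537 ≈ 1.5259e-5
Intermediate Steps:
1/((-20 - 15)*Q + 63332) = 1/((-20 - 15)*(-63) + 63332) = 1/(-35*(-63) + 63332) = 1/(2205 + 63332) = 1/65537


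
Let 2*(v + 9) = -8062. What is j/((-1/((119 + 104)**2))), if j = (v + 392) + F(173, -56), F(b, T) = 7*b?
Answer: 121189573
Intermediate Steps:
v = -4040 (v = -9 + (1/2)*(-8062) = -9 - 4031 = -4040)
j = -2437 (j = (-4040 + 392) + 7*173 = -3648 + 1211 = -2437)
j/((-1/((119 + 104)**2))) = -2437*(-(119 + 104)**2) = -2437*(-1*223**2) = -2437/((-1/49729)) = -2437/((-1*1/49729)) = -2437/(-1/49729) = -2437*(-49729) = 121189573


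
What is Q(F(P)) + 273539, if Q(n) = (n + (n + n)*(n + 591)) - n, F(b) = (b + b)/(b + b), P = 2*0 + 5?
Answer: 274723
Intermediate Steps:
P = 5 (P = 0 + 5 = 5)
F(b) = 1 (F(b) = (2*b)/((2*b)) = (2*b)*(1/(2*b)) = 1)
Q(n) = 2*n*(591 + n) (Q(n) = (n + (2*n)*(591 + n)) - n = (n + 2*n*(591 + n)) - n = 2*n*(591 + n))
Q(F(P)) + 273539 = 2*1*(591 + 1) + 273539 = 2*1*592 + 273539 = 1184 + 273539 = 274723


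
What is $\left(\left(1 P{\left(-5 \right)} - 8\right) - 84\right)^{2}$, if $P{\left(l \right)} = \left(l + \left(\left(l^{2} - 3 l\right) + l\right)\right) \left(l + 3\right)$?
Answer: $23104$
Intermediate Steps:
$P{\left(l \right)} = \left(3 + l\right) \left(l^{2} - l\right)$ ($P{\left(l \right)} = \left(l + \left(l^{2} - 2 l\right)\right) \left(3 + l\right) = \left(l^{2} - l\right) \left(3 + l\right) = \left(3 + l\right) \left(l^{2} - l\right)$)
$\left(\left(1 P{\left(-5 \right)} - 8\right) - 84\right)^{2} = \left(\left(1 \left(- 5 \left(-3 + \left(-5\right)^{2} + 2 \left(-5\right)\right)\right) - 8\right) - 84\right)^{2} = \left(\left(1 \left(- 5 \left(-3 + 25 - 10\right)\right) - 8\right) - 84\right)^{2} = \left(\left(1 \left(\left(-5\right) 12\right) - 8\right) - 84\right)^{2} = \left(\left(1 \left(-60\right) - 8\right) - 84\right)^{2} = \left(\left(-60 - 8\right) - 84\right)^{2} = \left(-68 - 84\right)^{2} = \left(-152\right)^{2} = 23104$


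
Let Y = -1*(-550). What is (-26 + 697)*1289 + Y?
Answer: 865469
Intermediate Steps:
Y = 550
(-26 + 697)*1289 + Y = (-26 + 697)*1289 + 550 = 671*1289 + 550 = 864919 + 550 = 865469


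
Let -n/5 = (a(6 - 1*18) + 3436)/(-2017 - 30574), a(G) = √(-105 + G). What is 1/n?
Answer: 111982676/59031065 - 97773*I*√13/59031065 ≈ 1.897 - 0.0059719*I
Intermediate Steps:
n = 17180/32591 + 15*I*√13/32591 (n = -5*(√(-105 + (6 - 1*18)) + 3436)/(-2017 - 30574) = -5*(√(-105 + (6 - 18)) + 3436)/(-32591) = -5*(√(-105 - 12) + 3436)*(-1)/32591 = -5*(√(-117) + 3436)*(-1)/32591 = -5*(3*I*√13 + 3436)*(-1)/32591 = -5*(3436 + 3*I*√13)*(-1)/32591 = -5*(-3436/32591 - 3*I*√13/32591) = 17180/32591 + 15*I*√13/32591 ≈ 0.52714 + 0.0016595*I)
1/n = 1/(17180/32591 + 15*I*√13/32591)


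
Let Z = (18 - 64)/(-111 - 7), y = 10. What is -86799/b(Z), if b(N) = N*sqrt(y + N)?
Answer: -5121141*sqrt(36167)/14099 ≈ -69077.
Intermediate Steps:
Z = 23/59 (Z = -46/(-118) = -46*(-1/118) = 23/59 ≈ 0.38983)
b(N) = N*sqrt(10 + N)
-86799/b(Z) = -86799*59/(23*sqrt(10 + 23/59)) = -86799*59*sqrt(36167)/14099 = -5121141*sqrt(36167)/14099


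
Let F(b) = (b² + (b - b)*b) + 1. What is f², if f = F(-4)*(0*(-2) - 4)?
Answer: 4624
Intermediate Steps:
F(b) = 1 + b² (F(b) = (b² + 0*b) + 1 = (b² + 0) + 1 = b² + 1 = 1 + b²)
f = -68 (f = (1 + (-4)²)*(0*(-2) - 4) = (1 + 16)*(0 - 4) = 17*(-4) = -68)
f² = (-68)² = 4624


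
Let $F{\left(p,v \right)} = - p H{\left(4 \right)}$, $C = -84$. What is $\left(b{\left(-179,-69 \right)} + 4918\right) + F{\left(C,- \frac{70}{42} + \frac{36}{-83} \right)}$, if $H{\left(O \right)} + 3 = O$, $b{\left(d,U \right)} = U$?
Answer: $4933$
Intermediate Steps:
$H{\left(O \right)} = -3 + O$
$F{\left(p,v \right)} = - p$ ($F{\left(p,v \right)} = - p \left(-3 + 4\right) = - p 1 = - p$)
$\left(b{\left(-179,-69 \right)} + 4918\right) + F{\left(C,- \frac{70}{42} + \frac{36}{-83} \right)} = \left(-69 + 4918\right) - -84 = 4849 + 84 = 4933$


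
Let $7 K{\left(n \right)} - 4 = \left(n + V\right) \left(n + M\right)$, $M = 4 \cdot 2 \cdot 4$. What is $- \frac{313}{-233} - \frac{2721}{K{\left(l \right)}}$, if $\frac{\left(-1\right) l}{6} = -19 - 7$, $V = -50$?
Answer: $\frac{600255}{1548052} \approx 0.38775$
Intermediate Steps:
$M = 32$ ($M = 8 \cdot 4 = 32$)
$l = 156$ ($l = - 6 \left(-19 - 7\right) = \left(-6\right) \left(-26\right) = 156$)
$K{\left(n \right)} = \frac{4}{7} + \frac{\left(-50 + n\right) \left(32 + n\right)}{7}$ ($K{\left(n \right)} = \frac{4}{7} + \frac{\left(n - 50\right) \left(n + 32\right)}{7} = \frac{4}{7} + \frac{\left(-50 + n\right) \left(32 + n\right)}{7}$)
$- \frac{313}{-233} - \frac{2721}{K{\left(l \right)}} = - \frac{313}{-233} - \frac{2721}{-228 - \frac{2808}{7} + \frac{156^{2}}{7}} = \left(-313\right) \left(- \frac{1}{233}\right) - \frac{2721}{-228 - \frac{2808}{7} + \frac{1}{7} \cdot 24336} = \frac{313}{233} - \frac{2721}{-228 - \frac{2808}{7} + \frac{24336}{7}} = \frac{313}{233} - \frac{2721}{\frac{19932}{7}} = \frac{313}{233} - \frac{6349}{6644} = \frac{600255}{1548052}$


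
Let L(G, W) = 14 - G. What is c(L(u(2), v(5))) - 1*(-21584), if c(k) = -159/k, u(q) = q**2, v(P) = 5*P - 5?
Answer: 215681/10 ≈ 21568.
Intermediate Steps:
v(P) = -5 + 5*P
c(L(u(2), v(5))) - 1*(-21584) = -159/(14 - 1*2**2) - 1*(-21584) = -159/(14 - 1*4) + 21584 = -159/(14 - 4) + 21584 = -159/10 + 21584 = 215681/10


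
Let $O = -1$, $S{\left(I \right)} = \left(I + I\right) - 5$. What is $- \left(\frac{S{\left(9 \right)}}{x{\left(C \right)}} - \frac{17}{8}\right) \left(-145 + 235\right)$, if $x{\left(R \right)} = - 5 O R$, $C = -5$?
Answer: $\frac{4761}{20} \approx 238.05$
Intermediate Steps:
$S{\left(I \right)} = -5 + 2 I$ ($S{\left(I \right)} = 2 I - 5 = -5 + 2 I$)
$x{\left(R \right)} = 5 R$ ($x{\left(R \right)} = - 5 \left(- R\right) = 5 R$)
$- \left(\frac{S{\left(9 \right)}}{x{\left(C \right)}} - \frac{17}{8}\right) \left(-145 + 235\right) = - \left(\frac{-5 + 2 \cdot 9}{5 \left(-5\right)} - \frac{17}{8}\right) \left(-145 + 235\right) = - \left(\frac{-5 + 18}{-25} - \frac{17}{8}\right) 90 = - \left(13 \left(- \frac{1}{25}\right) - \frac{17}{8}\right) 90 = - \left(- \frac{13}{25} - \frac{17}{8}\right) 90 = - \frac{\left(-529\right) 90}{200} = \left(-1\right) \left(- \frac{4761}{20}\right) = \frac{4761}{20}$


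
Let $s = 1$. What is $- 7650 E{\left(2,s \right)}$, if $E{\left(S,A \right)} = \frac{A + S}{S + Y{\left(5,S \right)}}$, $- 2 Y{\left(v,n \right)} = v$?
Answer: $45900$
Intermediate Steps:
$Y{\left(v,n \right)} = - \frac{v}{2}$
$E{\left(S,A \right)} = \frac{A + S}{- \frac{5}{2} + S}$ ($E{\left(S,A \right)} = \frac{A + S}{S - \frac{5}{2}} = \frac{A + S}{- \frac{5}{2} + S}$)
$- 7650 E{\left(2,s \right)} = - 7650 \frac{2 \left(1 + 2\right)}{-5 + 2 \cdot 2} = - 7650 \cdot 2 \frac{1}{-5 + 4} \cdot 3 = - 7650 \cdot 2 \frac{1}{-1} \cdot 3 = - 7650 \cdot 2 \left(-1\right) 3 = \left(-7650\right) \left(-6\right) = 45900$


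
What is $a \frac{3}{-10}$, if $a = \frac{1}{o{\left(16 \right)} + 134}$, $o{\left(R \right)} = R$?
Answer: $- \frac{1}{500} \approx -0.002$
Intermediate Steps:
$a = \frac{1}{150}$ ($a = \frac{1}{16 + 134} = \frac{1}{150} \approx 0.0066667$)
$a \frac{3}{-10} = \frac{3 \frac{1}{-10}}{150} = \frac{3 \left(- \frac{1}{10}\right)}{150} = \frac{1}{150} \left(- \frac{3}{10}\right) = - \frac{1}{500}$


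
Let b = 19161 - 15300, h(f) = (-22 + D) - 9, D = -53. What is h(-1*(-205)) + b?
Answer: 3777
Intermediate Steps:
h(f) = -84 (h(f) = (-22 - 53) - 9 = -75 - 9 = -84)
b = 3861
h(-1*(-205)) + b = -84 + 3861 = 3777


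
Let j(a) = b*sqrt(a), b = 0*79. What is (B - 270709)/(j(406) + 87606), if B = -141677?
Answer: -68731/14601 ≈ -4.7073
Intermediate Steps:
b = 0
j(a) = 0 (j(a) = 0*sqrt(a) = 0)
(B - 270709)/(j(406) + 87606) = (-141677 - 270709)/(0 + 87606) = -412386/87606 = -412386*1/87606 = -68731/14601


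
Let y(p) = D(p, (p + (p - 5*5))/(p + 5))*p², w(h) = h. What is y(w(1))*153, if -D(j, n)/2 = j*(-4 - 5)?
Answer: 2754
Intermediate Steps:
D(j, n) = 18*j (D(j, n) = -2*j*(-4 - 5) = -2*j*(-9) = -(-18)*j = 18*j)
y(p) = 18*p³ (y(p) = (18*p)*p² = 18*p³)
y(w(1))*153 = (18*1³)*153 = (18*1)*153 = 18*153 = 2754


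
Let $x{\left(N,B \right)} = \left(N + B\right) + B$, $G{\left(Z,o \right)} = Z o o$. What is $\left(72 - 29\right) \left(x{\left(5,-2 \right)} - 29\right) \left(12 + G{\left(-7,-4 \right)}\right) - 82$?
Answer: $120318$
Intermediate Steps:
$G{\left(Z,o \right)} = Z o^{2}$
$x{\left(N,B \right)} = N + 2 B$ ($x{\left(N,B \right)} = \left(B + N\right) + B = N + 2 B$)
$\left(72 - 29\right) \left(x{\left(5,-2 \right)} - 29\right) \left(12 + G{\left(-7,-4 \right)}\right) - 82 = \left(72 - 29\right) \left(\left(5 + 2 \left(-2\right)\right) - 29\right) \left(12 - 7 \left(-4\right)^{2}\right) - 82 = 43 \left(\left(5 - 4\right) - 29\right) \left(12 - 112\right) - 82 = 43 \left(1 - 29\right) \left(12 - 112\right) - 82 = 43 \left(-28\right) \left(-100\right) - 82 = \left(-1204\right) \left(-100\right) - 82 = 120400 - 82 = 120318$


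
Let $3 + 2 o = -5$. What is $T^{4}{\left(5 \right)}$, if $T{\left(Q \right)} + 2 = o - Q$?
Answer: $14641$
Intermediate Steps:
$o = -4$ ($o = - \frac{3}{2} + \frac{1}{2} \left(-5\right) = - \frac{3}{2} - \frac{5}{2} = -4$)
$T{\left(Q \right)} = -6 - Q$ ($T{\left(Q \right)} = -2 - \left(4 + Q\right) = -6 - Q$)
$T^{4}{\left(5 \right)} = \left(-6 - 5\right)^{4} = \left(-11\right)^{4} = 14641$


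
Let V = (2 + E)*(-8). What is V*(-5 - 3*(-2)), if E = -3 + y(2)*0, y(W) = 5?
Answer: 8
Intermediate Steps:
E = -3 (E = -3 + 5*0 = -3 + 0 = -3)
V = 8 (V = (2 - 3)*(-8) = -1*(-8) = 8)
V*(-5 - 3*(-2)) = 8*(-5 - 3*(-2)) = 8*(-5 + 6) = 8*1 = 8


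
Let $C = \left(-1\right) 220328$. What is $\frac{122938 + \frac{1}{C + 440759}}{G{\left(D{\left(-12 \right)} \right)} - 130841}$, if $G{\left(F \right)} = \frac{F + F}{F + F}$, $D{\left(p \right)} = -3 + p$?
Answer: $- \frac{27099346279}{28841192040} \approx -0.93961$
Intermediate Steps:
$C = -220328$
$G{\left(F \right)} = 1$ ($G{\left(F \right)} = \frac{2 F}{2 F} = 2 F \frac{1}{2 F} = 1$)
$\frac{122938 + \frac{1}{C + 440759}}{G{\left(D{\left(-12 \right)} \right)} - 130841} = \frac{122938 + \frac{1}{-220328 + 440759}}{1 - 130841} = \frac{122938 + \frac{1}{220431}}{-130840} = \left(122938 + \frac{1}{220431}\right) \left(- \frac{1}{130840}\right) = \frac{27099346279}{220431} \left(- \frac{1}{130840}\right) = - \frac{27099346279}{28841192040}$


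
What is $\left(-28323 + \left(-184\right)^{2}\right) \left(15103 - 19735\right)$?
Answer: $-25628856$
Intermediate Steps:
$\left(-28323 + \left(-184\right)^{2}\right) \left(15103 - 19735\right) = \left(-28323 + 33856\right) \left(-4632\right) = 5533 \left(-4632\right) = -25628856$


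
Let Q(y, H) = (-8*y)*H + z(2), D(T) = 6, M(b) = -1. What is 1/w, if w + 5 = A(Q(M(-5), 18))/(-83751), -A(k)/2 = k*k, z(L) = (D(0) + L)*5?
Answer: -83751/351043 ≈ -0.23858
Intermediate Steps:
z(L) = 30 + 5*L (z(L) = (6 + L)*5 = 30 + 5*L)
Q(y, H) = 40 - 8*H*y (Q(y, H) = (-8*y)*H + (30 + 5*2) = -8*H*y + (30 + 10) = -8*H*y + 40 = 40 - 8*H*y)
A(k) = -2*k**2 (A(k) = -2*k*k = -2*k**2)
w = -351043/83751 (w = -5 - 2*(40 - 8*18*(-1))**2/(-83751) = -5 - 2*(40 + 144)**2*(-1/83751) = -5 - 2*184**2*(-1/83751) = -5 - 2*33856*(-1/83751) = -5 - 67712*(-1/83751) = -5 + 67712/83751 = -351043/83751 ≈ -4.1915)
1/w = 1/(-351043/83751) = -83751/351043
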